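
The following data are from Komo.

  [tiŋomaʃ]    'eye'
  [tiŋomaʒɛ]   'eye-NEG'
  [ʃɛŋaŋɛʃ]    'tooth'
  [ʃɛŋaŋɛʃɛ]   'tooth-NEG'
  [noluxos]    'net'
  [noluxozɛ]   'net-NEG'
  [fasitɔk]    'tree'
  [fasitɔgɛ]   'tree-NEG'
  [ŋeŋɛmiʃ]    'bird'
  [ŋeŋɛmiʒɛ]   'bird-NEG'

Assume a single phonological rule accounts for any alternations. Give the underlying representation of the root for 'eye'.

The stem for 'eye' ends in [ʃ] in [tiŋomaʃ] but [ʒ] in [tiŋomaʒɛ].
The stem 'tooth' ([ʃɛŋaŋɛʃ], [ʃɛŋaŋɛʃɛ]) shows [ʃ] unchanged in both environments, so [ʃ] cannot be basic with [ʒ] derived before the NEG suffix.
The alternation reflects word-final obstruent devoicing: voiced obstruents become voiceless word-finally. /ʒ/ is underlying.

/tiŋomaʒ/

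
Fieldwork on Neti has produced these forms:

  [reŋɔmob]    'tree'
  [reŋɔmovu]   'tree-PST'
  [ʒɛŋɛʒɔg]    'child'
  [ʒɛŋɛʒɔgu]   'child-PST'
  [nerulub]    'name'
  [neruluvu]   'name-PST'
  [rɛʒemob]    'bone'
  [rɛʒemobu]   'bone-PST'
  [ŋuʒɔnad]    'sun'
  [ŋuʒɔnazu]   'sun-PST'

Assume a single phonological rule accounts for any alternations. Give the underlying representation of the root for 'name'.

/neruluv/

'name' shows [b] ~ [v] at the end of the stem ([nerulub] vs [neruluvu]).
The stem 'bone' ([rɛʒemob], [rɛʒemobu]) shows [b] unchanged in both environments, so [b] cannot be basic with [v] derived before the PST suffix.
The underlying segment must be /v/; voiced fricatives become stops word-finally, yielding [b] there.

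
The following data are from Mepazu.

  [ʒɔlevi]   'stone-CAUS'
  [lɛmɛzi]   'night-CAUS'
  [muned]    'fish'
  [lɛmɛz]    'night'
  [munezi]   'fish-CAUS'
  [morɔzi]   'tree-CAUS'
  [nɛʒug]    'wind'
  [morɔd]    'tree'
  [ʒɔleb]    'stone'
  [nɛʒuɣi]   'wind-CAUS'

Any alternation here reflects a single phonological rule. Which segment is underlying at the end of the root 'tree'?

/d/

The stem for 'tree' ends in [d] in [morɔd] but [z] in [morɔzi].
If /z/ were underlying and a rule turned it into [d] in isolation, 'night' would also alternate; but it has [z] in both [lɛmɛz] and [lɛmɛzi].
So /d/ is underlying, and a rule of intervocalic spirantization — voiced stops become fricatives between vowels — gives [z].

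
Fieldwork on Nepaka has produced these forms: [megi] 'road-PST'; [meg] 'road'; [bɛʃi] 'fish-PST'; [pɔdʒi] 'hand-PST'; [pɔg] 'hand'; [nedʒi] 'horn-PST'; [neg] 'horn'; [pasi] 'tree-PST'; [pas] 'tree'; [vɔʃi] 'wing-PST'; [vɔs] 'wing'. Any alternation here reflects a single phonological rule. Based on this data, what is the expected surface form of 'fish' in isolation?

[bɛs]

The stem for 'wing' ends in [ʃ] in [vɔʃi] but [s] in [vɔs].
If /s/ were underlying and a rule turned it into [ʃ] before the PST suffix, 'tree' would also alternate; but it has [s] in both [pasi] and [pas].
The underlying segment must be /ʃ/; palato-alveolar /dʒ/ and /ʃ/ become [g] and [s] when no front vowel follows, yielding [s] there.
From [bɛʃi] the stem 'fish' is /bɛʃ/; when no front vowel follows this yields [bɛs].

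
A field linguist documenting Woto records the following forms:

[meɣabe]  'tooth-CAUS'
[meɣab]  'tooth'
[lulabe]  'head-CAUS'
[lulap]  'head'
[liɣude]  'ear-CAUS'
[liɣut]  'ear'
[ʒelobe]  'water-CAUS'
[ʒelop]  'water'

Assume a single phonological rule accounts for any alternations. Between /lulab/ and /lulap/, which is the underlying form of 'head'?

/lulap/

In [lulabe] and [lulap] the final segment of 'head' alternates: [b] ~ [p].
But 'tooth' keeps [b] in both environments ([meɣabe], [meɣab]), so there is no rule changing /b/ to [p] in isolation.
The underlying segment must be /p/; voiceless stops become voiced between vowels, yielding [b] there.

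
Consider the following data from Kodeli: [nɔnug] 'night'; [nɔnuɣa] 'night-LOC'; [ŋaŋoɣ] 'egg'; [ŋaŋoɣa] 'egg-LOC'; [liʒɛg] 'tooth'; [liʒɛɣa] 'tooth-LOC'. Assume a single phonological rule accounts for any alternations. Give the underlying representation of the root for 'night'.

'night' shows [g] ~ [ɣ] at the end of the stem ([nɔnug] vs [nɔnuɣa]).
Compare 'egg', with invariant [ɣ] in [ŋaŋoɣ] and [ŋaŋoɣa]: an analysis with underlying /ɣ/ and a rule producing [g] in isolation would wrongly predict alternation here too.
Therefore /g/ is basic and [ɣ] is derived by intervocalic spirantization (voiced stops become fricatives between vowels).
Hence 'night' is /nɔnug/ underlyingly.

/nɔnug/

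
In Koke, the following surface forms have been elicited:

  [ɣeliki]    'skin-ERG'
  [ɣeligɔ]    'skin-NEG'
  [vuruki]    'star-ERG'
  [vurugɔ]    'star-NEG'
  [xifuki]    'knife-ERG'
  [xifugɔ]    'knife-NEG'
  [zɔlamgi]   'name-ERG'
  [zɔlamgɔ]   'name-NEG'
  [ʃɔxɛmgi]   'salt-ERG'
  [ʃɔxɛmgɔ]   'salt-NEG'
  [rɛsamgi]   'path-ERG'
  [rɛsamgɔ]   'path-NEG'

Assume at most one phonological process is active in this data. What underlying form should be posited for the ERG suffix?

The ERG suffix surfaces as [-gi] and [-ki], depending on the final segment of the stem.
The NEG suffix, which begins with [g], is invariant after every stem; so [g] is not altered by any rule here.
So the underlying form is /-ki/, and voiceless stops become voiced after a nasal.

/-ki/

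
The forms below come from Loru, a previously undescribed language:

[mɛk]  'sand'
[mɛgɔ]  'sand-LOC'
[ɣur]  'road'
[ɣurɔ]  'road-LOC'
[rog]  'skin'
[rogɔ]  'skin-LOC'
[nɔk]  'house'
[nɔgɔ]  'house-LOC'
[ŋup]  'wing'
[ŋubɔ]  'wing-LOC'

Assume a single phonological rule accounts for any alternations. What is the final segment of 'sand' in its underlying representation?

'sand' shows [k] ~ [g] at the end of the stem ([mɛk] vs [mɛgɔ]).
If /g/ were underlying and a rule turned it into [k] in isolation, 'skin' would also alternate; but it has [g] in both [rog] and [rogɔ].
Therefore /k/ is basic and [g] is derived by intervocalic voicing (voiceless stops become voiced between vowels).

/k/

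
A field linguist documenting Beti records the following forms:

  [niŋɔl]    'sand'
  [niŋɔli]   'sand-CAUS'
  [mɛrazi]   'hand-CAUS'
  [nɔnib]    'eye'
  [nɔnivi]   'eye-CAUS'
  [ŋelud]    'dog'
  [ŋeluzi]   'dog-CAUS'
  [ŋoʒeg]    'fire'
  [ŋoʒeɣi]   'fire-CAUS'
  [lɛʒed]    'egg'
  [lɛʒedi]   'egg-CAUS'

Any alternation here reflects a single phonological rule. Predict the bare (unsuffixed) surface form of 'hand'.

[mɛrad]

In [ŋelud] and [ŋeluzi] the final segment of 'dog' alternates: [d] ~ [z].
Compare 'egg', with invariant [d] in [lɛʒed] and [lɛʒedi]: an analysis with underlying /d/ and a rule producing [z] before the CAUS suffix would wrongly predict alternation here too.
So /z/ is underlying, and a rule of word-final hardening — voiced fricatives become stops word-finally — gives [d].
From [mɛrazi] the stem 'hand' is /mɛraz/; word-finally this yields [mɛrad].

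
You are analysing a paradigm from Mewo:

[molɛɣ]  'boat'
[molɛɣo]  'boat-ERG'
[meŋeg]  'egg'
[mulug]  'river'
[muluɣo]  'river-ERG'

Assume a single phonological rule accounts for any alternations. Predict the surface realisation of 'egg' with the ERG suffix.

In [mulug] and [muluɣo] the final segment of 'river' alternates: [g] ~ [ɣ].
But 'boat' keeps [ɣ] in both environments ([molɛɣ], [molɛɣo]), so there is no rule changing /ɣ/ to [g] in isolation.
The alternation reflects intervocalic spirantization: voiced stops become fricatives between vowels. /g/ is underlying.
The one attested form of 'egg', [meŋeg], shows underlying /meŋeg/. Applying the same rule between vowels gives [meŋeɣo].

[meŋeɣo]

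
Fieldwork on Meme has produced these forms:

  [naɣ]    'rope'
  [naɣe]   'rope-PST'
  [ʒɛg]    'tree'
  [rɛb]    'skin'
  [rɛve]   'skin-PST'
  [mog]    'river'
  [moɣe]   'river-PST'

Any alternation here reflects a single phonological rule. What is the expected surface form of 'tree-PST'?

'river' shows [g] ~ [ɣ] at the end of the stem ([mog] vs [moɣe]).
Compare 'rope', with invariant [ɣ] in [naɣ] and [naɣe]: an analysis with underlying /ɣ/ and a rule producing [g] in isolation would wrongly predict alternation here too.
Therefore /g/ is basic and [ɣ] is derived by intervocalic spirantization (voiced stops become fricatives between vowels).
The one attested form of 'tree', [ʒɛg], shows underlying /ʒɛg/. Applying the same rule between vowels gives [ʒɛɣe].

[ʒɛɣe]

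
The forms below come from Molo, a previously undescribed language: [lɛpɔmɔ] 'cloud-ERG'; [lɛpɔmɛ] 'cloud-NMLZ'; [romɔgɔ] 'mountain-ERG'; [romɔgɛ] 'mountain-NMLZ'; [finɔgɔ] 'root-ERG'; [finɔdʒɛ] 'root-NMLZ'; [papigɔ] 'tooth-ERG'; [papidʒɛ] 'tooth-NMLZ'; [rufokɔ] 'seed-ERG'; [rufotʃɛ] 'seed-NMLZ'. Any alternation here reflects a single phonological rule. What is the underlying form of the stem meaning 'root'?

/finɔdʒ/

The stem for 'root' ends in [g] in [finɔgɔ] but [dʒ] in [finɔdʒɛ].
Compare 'mountain', with invariant [g] in [romɔgɔ] and [romɔgɛ]: an analysis with underlying /g/ and a rule producing [dʒ] before the NMLZ suffix would wrongly predict alternation here too.
Therefore /dʒ/ is basic and [g] is derived by depalatalization (palato-alveolar /tʃ/ and /dʒ/ become [k] and [g] when no front vowel follows).
So 'root' = /finɔdʒ/.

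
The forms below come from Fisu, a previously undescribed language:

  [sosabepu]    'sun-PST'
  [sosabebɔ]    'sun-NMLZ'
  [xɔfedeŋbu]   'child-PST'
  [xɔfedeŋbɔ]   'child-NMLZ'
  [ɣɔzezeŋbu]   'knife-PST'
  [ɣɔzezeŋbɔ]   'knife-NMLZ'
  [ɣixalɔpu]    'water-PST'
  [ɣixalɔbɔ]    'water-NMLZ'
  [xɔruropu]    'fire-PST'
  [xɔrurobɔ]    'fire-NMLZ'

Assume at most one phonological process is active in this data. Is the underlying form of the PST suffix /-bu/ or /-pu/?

The PST suffix surfaces as [-bu] and [-pu], depending on the final segment of the stem.
The NMLZ suffix, which begins with [b], is invariant after every stem; so [b] is not altered by any rule here.
The PST suffix is therefore /-pu/ underlyingly, with post-nasal voicing: voiceless stops become voiced after a nasal.

/-pu/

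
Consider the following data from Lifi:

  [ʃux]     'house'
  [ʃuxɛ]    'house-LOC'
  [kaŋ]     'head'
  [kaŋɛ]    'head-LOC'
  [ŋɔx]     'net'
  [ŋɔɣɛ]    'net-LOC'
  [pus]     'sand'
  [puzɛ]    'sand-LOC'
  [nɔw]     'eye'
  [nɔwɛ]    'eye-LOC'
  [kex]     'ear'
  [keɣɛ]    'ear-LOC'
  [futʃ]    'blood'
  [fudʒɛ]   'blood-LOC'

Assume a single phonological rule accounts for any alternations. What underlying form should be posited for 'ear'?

/keɣ/

The stem for 'ear' ends in [x] in [kex] but [ɣ] in [keɣɛ].
If /x/ were underlying and a rule turned it into [ɣ] before the LOC suffix, 'house' would also alternate; but it has [x] in both [ʃux] and [ʃuxɛ].
So /ɣ/ is underlying, and a rule of word-final obstruent devoicing — voiced obstruents become voiceless word-finally — gives [x].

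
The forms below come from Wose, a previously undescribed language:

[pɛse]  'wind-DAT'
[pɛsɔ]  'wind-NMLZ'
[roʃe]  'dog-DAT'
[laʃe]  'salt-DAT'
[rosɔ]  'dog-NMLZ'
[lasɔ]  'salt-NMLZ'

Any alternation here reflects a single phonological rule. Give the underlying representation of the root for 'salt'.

/laʃ/

The root 'salt' surfaces as [lasɔ] and [laʃe], with a stem-final [s] ~ [ʃ] alternation.
If /s/ were underlying and a rule turned it into [ʃ] before the DAT suffix, 'wind' would also alternate; but it has [s] in both [pɛsɔ] and [pɛse].
Therefore /ʃ/ is basic and [s] is derived by depalatalization (palato-alveolar /ʃ/ becomes [s] when no front vowel follows).
The underlying form of 'salt' is therefore /laʃ/.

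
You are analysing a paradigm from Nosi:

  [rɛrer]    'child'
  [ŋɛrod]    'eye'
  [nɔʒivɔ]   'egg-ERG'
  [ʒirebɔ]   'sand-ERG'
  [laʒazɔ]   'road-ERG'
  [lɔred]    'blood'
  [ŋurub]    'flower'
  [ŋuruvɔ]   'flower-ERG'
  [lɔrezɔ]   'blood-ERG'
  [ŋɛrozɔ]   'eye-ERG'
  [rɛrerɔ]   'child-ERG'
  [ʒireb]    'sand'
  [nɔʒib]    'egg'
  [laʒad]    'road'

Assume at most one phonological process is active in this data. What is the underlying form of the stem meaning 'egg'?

The root 'egg' surfaces as [nɔʒivɔ] and [nɔʒib], with a stem-final [v] ~ [b] alternation.
Compare 'sand', with invariant [b] in [ʒirebɔ] and [ʒireb]: an analysis with underlying /b/ and a rule producing [v] before the ERG suffix would wrongly predict alternation here too.
So /v/ is underlying, and a rule of word-final hardening — voiced fricatives become stops word-finally — gives [b].

/nɔʒiv/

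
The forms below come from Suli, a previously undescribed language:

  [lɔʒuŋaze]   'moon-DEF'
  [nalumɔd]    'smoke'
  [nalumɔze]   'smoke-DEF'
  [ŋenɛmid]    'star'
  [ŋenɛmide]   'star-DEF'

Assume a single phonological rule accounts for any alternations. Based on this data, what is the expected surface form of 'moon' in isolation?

The root 'smoke' surfaces as [nalumɔd] and [nalumɔze], with a stem-final [d] ~ [z] alternation.
But 'star' keeps [d] in both environments ([ŋenɛmid], [ŋenɛmide]), so there is no rule changing /d/ to [z] before the DEF suffix.
So /z/ is underlying, and a rule of word-final hardening — voiced fricatives become stops word-finally — gives [d].
From [lɔʒuŋaze] the stem 'moon' is /lɔʒuŋaz/; word-finally this yields [lɔʒuŋad].

[lɔʒuŋad]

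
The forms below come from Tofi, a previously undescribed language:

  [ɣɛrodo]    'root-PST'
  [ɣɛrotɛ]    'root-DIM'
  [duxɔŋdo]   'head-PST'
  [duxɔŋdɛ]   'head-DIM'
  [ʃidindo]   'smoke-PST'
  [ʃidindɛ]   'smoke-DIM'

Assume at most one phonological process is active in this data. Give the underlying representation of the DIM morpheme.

/-tɛ/

The DIM morpheme has two allomorphs, [-dɛ] and [-tɛ].
By contrast the PST suffix keeps its initial [d] throughout — that segment must be underlying.
The DIM suffix is therefore /-tɛ/ underlyingly, with post-nasal voicing: voiceless stops become voiced after a nasal.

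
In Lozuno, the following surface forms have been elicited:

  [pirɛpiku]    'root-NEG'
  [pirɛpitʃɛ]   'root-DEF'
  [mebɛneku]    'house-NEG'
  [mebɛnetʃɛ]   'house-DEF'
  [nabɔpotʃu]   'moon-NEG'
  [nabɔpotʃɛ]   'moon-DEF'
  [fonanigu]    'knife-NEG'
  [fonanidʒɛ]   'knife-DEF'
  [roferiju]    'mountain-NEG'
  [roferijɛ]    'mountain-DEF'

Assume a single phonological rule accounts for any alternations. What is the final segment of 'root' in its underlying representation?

The stem for 'root' ends in [k] in [pirɛpiku] but [tʃ] in [pirɛpitʃɛ].
Compare 'moon', with invariant [tʃ] in [nabɔpotʃu] and [nabɔpotʃɛ]: an analysis with underlying /tʃ/ and a rule producing [k] before the NEG suffix would wrongly predict alternation here too.
The underlying segment must be /k/; /k/ and /g/ become palato-alveolar [tʃ] and [dʒ] before a front vowel, yielding [tʃ] there.

/k/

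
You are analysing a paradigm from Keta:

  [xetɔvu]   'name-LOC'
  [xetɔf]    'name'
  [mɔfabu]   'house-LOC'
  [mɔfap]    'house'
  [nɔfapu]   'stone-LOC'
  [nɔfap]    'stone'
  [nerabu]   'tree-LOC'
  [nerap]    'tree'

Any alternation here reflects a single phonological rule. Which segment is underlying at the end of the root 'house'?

/b/

In [mɔfabu] and [mɔfap] the final segment of 'house' alternates: [b] ~ [p].
If /p/ were underlying and a rule turned it into [b] before the LOC suffix, 'stone' would also alternate; but it has [p] in both [nɔfapu] and [nɔfap].
The alternation reflects word-final obstruent devoicing: voiced obstruents become voiceless word-finally. /b/ is underlying.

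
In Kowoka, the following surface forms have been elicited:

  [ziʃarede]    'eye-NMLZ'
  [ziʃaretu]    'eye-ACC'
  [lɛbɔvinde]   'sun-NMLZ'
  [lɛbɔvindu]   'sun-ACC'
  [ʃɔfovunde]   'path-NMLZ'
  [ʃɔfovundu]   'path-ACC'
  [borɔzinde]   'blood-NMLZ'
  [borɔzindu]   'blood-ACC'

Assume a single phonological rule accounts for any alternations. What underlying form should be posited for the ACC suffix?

The ACC morpheme has two allomorphs, [-du] and [-tu].
The NMLZ suffix, which begins with [d], is invariant after every stem; so [d] is not altered by any rule here.
The ACC suffix is therefore /-tu/ underlyingly, with post-nasal voicing: voiceless stops become voiced after a nasal.

/-tu/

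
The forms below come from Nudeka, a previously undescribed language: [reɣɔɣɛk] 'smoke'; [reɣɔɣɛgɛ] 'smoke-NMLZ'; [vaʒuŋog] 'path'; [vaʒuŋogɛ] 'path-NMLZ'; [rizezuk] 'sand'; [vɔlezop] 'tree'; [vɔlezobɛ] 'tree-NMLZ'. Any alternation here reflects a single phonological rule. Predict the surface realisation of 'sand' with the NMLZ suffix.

In [reɣɔɣɛk] and [reɣɔɣɛgɛ] the final segment of 'smoke' alternates: [k] ~ [g].
But 'path' keeps [g] in both environments ([vaʒuŋog], [vaʒuŋogɛ]), so there is no rule changing /g/ to [k] in isolation.
The alternation reflects intervocalic voicing: voiceless stops become voiced between vowels. /k/ is underlying.
From [rizezuk] the stem 'sand' is /rizezuk/; between vowels this yields [rizezugɛ].

[rizezugɛ]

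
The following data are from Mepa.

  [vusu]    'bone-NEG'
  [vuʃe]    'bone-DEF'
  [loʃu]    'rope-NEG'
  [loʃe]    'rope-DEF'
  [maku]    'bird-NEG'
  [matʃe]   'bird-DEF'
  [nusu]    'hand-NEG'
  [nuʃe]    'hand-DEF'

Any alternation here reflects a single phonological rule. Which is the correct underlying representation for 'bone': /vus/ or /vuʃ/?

'bone' shows [s] ~ [ʃ] at the end of the stem ([vusu] vs [vuʃe]).
If /ʃ/ were underlying and a rule turned it into [s] before the NEG suffix, 'rope' would also alternate; but it has [ʃ] in both [loʃu] and [loʃe].
Therefore /s/ is basic and [ʃ] is derived by palatalization before a front vowel (/k/ and /s/ become palato-alveolar [tʃ] and [ʃ] before a front vowel).

/vus/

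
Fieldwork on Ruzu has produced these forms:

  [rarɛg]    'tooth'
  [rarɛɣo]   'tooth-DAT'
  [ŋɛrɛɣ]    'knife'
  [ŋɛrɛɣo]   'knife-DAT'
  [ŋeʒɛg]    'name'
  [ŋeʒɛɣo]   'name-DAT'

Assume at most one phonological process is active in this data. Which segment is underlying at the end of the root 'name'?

The root 'name' surfaces as [ŋeʒɛg] and [ŋeʒɛɣo], with a stem-final [g] ~ [ɣ] alternation.
The stem 'knife' ([ŋɛrɛɣ], [ŋɛrɛɣo]) shows [ɣ] unchanged in both environments, so [ɣ] cannot be basic with [g] derived in isolation.
The alternation reflects intervocalic spirantization: voiced stops become fricatives between vowels. /g/ is underlying.

/g/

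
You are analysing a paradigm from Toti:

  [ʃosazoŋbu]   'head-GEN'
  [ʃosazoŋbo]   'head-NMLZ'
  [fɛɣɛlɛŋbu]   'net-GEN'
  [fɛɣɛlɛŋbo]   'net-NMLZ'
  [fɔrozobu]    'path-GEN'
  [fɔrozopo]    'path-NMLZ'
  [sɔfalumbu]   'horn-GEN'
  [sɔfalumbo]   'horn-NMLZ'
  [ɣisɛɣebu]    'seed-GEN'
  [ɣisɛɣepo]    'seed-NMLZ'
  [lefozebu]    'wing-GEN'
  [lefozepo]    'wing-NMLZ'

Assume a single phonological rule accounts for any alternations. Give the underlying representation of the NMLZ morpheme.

/-po/

The NMLZ morpheme has two allomorphs, [-bo] and [-po].
The GEN suffix, which begins with [b], is invariant after every stem; so [b] is not altered by any rule here.
The NMLZ suffix is therefore /-po/ underlyingly, with post-nasal voicing: voiceless stops become voiced after a nasal.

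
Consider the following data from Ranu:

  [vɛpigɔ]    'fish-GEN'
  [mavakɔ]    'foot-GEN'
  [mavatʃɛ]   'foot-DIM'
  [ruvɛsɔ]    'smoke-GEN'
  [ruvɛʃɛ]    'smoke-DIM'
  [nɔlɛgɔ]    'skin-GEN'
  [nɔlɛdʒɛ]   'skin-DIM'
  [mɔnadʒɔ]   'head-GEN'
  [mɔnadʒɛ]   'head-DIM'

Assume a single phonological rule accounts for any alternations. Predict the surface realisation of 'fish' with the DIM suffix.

In [nɔlɛgɔ] and [nɔlɛdʒɛ] the final segment of 'skin' alternates: [g] ~ [dʒ].
The stem 'head' ([mɔnadʒɔ], [mɔnadʒɛ]) shows [dʒ] unchanged in both environments, so [dʒ] cannot be basic with [g] derived before the GEN suffix.
The alternation reflects palatalization before a front vowel: /k/, /g/ and /s/ become palato-alveolar [tʃ], [dʒ] and [ʃ] before a front vowel. /g/ is underlying.
The one attested form of 'fish', [vɛpigɔ], shows underlying /vɛpig/. Applying the same rule before a front vowel gives [vɛpidʒɛ].

[vɛpidʒɛ]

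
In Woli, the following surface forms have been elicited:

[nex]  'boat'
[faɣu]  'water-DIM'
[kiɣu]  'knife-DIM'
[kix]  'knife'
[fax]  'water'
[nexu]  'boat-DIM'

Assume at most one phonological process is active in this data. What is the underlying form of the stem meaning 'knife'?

/kiɣ/

In [kiɣu] and [kix] the final segment of 'knife' alternates: [ɣ] ~ [x].
Compare 'boat', with invariant [x] in [nexu] and [nex]: an analysis with underlying /x/ and a rule producing [ɣ] before the DIM suffix would wrongly predict alternation here too.
Therefore /ɣ/ is basic and [x] is derived by word-final obstruent devoicing (voiced obstruents become voiceless word-finally).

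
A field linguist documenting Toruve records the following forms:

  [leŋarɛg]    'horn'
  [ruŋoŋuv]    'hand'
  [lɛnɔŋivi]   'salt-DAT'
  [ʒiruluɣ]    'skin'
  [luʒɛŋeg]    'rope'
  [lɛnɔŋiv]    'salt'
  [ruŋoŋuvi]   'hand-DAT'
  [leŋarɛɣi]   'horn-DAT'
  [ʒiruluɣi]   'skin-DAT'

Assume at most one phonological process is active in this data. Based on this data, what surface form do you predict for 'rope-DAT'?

The root 'horn' surfaces as [leŋarɛɣi] and [leŋarɛg], with a stem-final [ɣ] ~ [g] alternation.
The stem 'skin' ([ʒiruluɣi], [ʒiruluɣ]) shows [ɣ] unchanged in both environments, so [ɣ] cannot be basic with [g] derived in isolation.
The underlying segment must be /g/; voiced stops become fricatives between vowels, yielding [ɣ] there.
The one attested form of 'rope', [luʒɛŋeg], shows underlying /luʒɛŋeg/. Applying the same rule between vowels gives [luʒɛŋeɣi].

[luʒɛŋeɣi]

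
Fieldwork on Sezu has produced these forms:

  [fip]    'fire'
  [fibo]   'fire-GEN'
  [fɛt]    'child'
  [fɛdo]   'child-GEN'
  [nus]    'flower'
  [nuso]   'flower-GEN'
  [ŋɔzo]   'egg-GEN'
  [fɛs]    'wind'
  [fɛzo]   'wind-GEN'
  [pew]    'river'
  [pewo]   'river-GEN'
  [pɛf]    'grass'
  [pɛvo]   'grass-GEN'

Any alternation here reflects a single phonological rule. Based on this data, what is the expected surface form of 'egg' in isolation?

[ŋɔs]

The root 'wind' surfaces as [fɛs] and [fɛzo], with a stem-final [s] ~ [z] alternation.
The stem 'flower' ([nus], [nuso]) shows [s] unchanged in both environments, so [s] cannot be basic with [z] derived before the GEN suffix.
The underlying segment must be /z/; voiced obstruents become voiceless word-finally, yielding [s] there.
The one attested form of 'egg', [ŋɔzo], shows underlying /ŋɔz/. Applying the same rule word-finally gives [ŋɔs].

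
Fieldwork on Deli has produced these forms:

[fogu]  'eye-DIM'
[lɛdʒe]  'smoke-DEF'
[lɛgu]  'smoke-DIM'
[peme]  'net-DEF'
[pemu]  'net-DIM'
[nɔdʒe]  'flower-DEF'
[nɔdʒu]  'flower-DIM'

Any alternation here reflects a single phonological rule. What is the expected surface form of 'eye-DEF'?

The stem for 'smoke' ends in [dʒ] in [lɛdʒe] but [g] in [lɛgu].
Compare 'flower', with invariant [dʒ] in [nɔdʒe] and [nɔdʒu]: an analysis with underlying /dʒ/ and a rule producing [g] before the DIM suffix would wrongly predict alternation here too.
The alternation reflects palatalization before a front vowel: /g/ becomes palato-alveolar [dʒ] before a front vowel. /g/ is underlying.
From [fogu] the stem 'eye' is /fog/; before a front vowel this yields [fodʒe].

[fodʒe]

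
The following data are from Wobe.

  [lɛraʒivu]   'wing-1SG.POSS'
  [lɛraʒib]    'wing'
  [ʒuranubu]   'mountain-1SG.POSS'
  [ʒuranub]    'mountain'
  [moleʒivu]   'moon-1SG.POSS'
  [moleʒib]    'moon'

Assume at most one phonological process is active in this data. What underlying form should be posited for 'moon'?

/moleʒiv/

In [moleʒivu] and [moleʒib] the final segment of 'moon' alternates: [v] ~ [b].
Compare 'mountain', with invariant [b] in [ʒuranubu] and [ʒuranub]: an analysis with underlying /b/ and a rule producing [v] before the 1SG.POSS suffix would wrongly predict alternation here too.
Therefore /v/ is basic and [b] is derived by word-final hardening (voiced fricatives become stops word-finally).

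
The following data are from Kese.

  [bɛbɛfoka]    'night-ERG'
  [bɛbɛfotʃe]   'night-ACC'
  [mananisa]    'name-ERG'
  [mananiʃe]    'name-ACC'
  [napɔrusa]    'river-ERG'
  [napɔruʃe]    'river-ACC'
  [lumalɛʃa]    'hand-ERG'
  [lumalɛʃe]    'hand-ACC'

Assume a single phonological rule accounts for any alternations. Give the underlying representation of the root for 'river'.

/napɔrus/

The root 'river' surfaces as [napɔrusa] and [napɔruʃe], with a stem-final [s] ~ [ʃ] alternation.
The stem 'hand' ([lumalɛʃa], [lumalɛʃe]) shows [ʃ] unchanged in both environments, so [ʃ] cannot be basic with [s] derived before the ERG suffix.
The alternation reflects palatalization before a front vowel: /k/ and /s/ become palato-alveolar [tʃ] and [ʃ] before a front vowel. /s/ is underlying.
The underlying form of 'river' is therefore /napɔrus/.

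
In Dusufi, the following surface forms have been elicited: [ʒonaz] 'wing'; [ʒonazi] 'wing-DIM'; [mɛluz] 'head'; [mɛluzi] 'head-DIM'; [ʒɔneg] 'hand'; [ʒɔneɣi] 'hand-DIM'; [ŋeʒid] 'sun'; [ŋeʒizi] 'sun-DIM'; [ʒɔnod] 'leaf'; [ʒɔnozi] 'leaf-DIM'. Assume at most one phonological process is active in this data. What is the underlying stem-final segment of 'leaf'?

The stem for 'leaf' ends in [d] in [ʒɔnod] but [z] in [ʒɔnozi].
But 'head' keeps [z] in both environments ([mɛluz], [mɛluzi]), so there is no rule changing /z/ to [d] in isolation.
So /d/ is underlying, and a rule of intervocalic spirantization — voiced stops become fricatives between vowels — gives [z].

/d/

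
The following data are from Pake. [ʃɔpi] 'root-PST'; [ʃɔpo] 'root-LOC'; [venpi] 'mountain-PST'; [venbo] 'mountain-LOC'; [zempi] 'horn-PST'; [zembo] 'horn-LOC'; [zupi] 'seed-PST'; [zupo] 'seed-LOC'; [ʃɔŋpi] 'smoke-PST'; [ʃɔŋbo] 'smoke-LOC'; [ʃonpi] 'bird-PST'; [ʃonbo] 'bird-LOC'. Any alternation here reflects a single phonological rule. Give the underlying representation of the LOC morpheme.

The LOC morpheme has two allomorphs, [-bo] and [-po].
By contrast the PST suffix keeps its initial [p] throughout — that segment must be underlying.
The LOC suffix is therefore /-bo/ underlyingly, with post-vocalic devoicing: voiced stops become voiceless after a vowel.

/-bo/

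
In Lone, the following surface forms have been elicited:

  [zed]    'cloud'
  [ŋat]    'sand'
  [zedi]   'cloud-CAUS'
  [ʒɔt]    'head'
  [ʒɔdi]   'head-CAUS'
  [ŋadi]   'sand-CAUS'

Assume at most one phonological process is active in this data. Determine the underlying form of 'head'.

/ʒɔt/

The stem for 'head' ends in [t] in [ʒɔt] but [d] in [ʒɔdi].
Compare 'cloud', with invariant [d] in [zed] and [zedi]: an analysis with underlying /d/ and a rule producing [t] in isolation would wrongly predict alternation here too.
Therefore /t/ is basic and [d] is derived by intervocalic voicing (voiceless stops become voiced between vowels).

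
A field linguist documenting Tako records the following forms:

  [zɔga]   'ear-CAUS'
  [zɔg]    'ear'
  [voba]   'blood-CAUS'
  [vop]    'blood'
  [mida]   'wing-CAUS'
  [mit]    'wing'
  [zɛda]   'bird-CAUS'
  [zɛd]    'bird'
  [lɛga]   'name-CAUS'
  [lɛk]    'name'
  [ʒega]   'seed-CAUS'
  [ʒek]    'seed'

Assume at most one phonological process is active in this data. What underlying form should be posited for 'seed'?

/ʒek/

The stem for 'seed' ends in [g] in [ʒega] but [k] in [ʒek].
But 'ear' keeps [g] in both environments ([zɔga], [zɔg]), so there is no rule changing /g/ to [k] in isolation.
Therefore /k/ is basic and [g] is derived by intervocalic voicing (voiceless stops become voiced between vowels).
The underlying form of 'seed' is therefore /ʒek/.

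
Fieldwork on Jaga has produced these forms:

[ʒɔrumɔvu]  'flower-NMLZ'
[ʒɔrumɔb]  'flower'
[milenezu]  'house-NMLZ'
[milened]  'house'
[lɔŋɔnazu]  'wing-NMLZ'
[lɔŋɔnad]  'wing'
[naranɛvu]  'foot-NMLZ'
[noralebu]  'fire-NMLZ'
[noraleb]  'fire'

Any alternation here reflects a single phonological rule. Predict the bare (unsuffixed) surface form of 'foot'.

In [ʒɔrumɔvu] and [ʒɔrumɔb] the final segment of 'flower' alternates: [v] ~ [b].
But 'fire' keeps [b] in both environments ([noralebu], [noraleb]), so there is no rule changing /b/ to [v] before the NMLZ suffix.
So /v/ is underlying, and a rule of word-final hardening — voiced fricatives become stops word-finally — gives [b].
The one attested form of 'foot', [naranɛvu], shows underlying /naranɛv/. Applying the same rule word-finally gives [naranɛb].

[naranɛb]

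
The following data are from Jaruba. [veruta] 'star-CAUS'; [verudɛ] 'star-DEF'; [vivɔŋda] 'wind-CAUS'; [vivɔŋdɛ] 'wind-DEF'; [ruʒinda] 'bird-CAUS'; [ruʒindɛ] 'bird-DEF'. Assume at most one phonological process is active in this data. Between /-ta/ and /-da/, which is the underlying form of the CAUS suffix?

/-ta/

The CAUS suffix surfaces as [-da] and [-ta], depending on the final segment of the stem.
By contrast the DEF suffix keeps its initial [d] throughout — that segment must be underlying.
The CAUS suffix is therefore /-ta/ underlyingly, with post-nasal voicing: voiceless stops become voiced after a nasal.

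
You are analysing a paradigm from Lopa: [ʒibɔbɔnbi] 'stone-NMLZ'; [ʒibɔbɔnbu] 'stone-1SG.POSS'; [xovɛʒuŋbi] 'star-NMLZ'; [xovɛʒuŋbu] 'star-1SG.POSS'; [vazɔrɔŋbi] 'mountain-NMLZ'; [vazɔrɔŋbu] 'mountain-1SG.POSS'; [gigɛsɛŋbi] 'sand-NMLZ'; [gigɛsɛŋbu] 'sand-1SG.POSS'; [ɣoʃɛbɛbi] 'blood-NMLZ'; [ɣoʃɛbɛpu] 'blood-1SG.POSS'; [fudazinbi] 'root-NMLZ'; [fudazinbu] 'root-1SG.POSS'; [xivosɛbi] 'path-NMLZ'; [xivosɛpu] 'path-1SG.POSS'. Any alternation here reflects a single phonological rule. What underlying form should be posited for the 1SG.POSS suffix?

The 1SG.POSS morpheme has two allomorphs, [-bu] and [-pu].
By contrast the NMLZ suffix keeps its initial [b] throughout — that segment must be underlying.
The 1SG.POSS suffix is therefore /-pu/ underlyingly, with post-nasal voicing: voiceless stops become voiced after a nasal.

/-pu/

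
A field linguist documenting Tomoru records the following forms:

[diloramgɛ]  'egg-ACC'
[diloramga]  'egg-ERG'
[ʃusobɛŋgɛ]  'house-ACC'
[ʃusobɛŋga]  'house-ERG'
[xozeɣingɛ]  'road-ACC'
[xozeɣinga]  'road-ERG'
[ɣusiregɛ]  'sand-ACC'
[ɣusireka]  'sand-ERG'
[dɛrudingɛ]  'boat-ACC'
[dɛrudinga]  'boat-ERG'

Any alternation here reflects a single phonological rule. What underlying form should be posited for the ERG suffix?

The ERG morpheme has two allomorphs, [-ga] and [-ka].
By contrast the ACC suffix keeps its initial [g] throughout — that segment must be underlying.
The ERG suffix is therefore /-ka/ underlyingly, with post-nasal voicing: voiceless stops become voiced after a nasal.

/-ka/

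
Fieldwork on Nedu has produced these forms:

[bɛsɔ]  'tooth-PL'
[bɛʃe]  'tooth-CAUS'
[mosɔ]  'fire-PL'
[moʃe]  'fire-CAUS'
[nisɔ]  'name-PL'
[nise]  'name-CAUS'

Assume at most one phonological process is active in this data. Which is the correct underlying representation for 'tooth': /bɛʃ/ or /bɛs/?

/bɛʃ/

In [bɛsɔ] and [bɛʃe] the final segment of 'tooth' alternates: [s] ~ [ʃ].
The stem 'name' ([nisɔ], [nise]) shows [s] unchanged in both environments, so [s] cannot be basic with [ʃ] derived before the CAUS suffix.
The alternation reflects depalatalization: palato-alveolar /ʃ/ becomes [s] when no front vowel follows. /ʃ/ is underlying.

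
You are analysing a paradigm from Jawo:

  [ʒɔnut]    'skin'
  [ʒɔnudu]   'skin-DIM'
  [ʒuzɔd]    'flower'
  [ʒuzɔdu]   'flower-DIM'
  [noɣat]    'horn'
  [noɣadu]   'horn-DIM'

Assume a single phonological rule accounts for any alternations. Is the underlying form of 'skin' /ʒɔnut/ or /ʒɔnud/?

The root 'skin' surfaces as [ʒɔnut] and [ʒɔnudu], with a stem-final [t] ~ [d] alternation.
But 'flower' keeps [d] in both environments ([ʒuzɔd], [ʒuzɔdu]), so there is no rule changing /d/ to [t] in isolation.
So /t/ is underlying, and a rule of intervocalic voicing — voiceless stops become voiced between vowels — gives [d].

/ʒɔnut/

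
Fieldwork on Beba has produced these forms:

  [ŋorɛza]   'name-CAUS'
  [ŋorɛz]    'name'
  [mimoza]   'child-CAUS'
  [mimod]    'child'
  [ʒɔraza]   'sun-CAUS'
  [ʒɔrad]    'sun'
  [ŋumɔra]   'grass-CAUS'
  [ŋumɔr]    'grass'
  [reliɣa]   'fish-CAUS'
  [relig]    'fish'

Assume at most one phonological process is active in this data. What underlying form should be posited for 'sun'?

The root 'sun' surfaces as [ʒɔraza] and [ʒɔrad], with a stem-final [z] ~ [d] alternation.
The stem 'name' ([ŋorɛza], [ŋorɛz]) shows [z] unchanged in both environments, so [z] cannot be basic with [d] derived in isolation.
Therefore /d/ is basic and [z] is derived by intervocalic spirantization (voiced stops become fricatives between vowels).

/ʒɔrad/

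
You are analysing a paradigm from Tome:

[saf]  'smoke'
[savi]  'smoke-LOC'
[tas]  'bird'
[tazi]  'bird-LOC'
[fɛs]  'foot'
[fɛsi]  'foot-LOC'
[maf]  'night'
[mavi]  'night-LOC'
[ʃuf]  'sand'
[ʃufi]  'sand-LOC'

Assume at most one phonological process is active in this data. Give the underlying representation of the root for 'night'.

The stem for 'night' ends in [f] in [maf] but [v] in [mavi].
Compare 'sand', with invariant [f] in [ʃuf] and [ʃufi]: an analysis with underlying /f/ and a rule producing [v] before the LOC suffix would wrongly predict alternation here too.
The underlying segment must be /v/; voiced obstruents become voiceless word-finally, yielding [f] there.
The underlying form of 'night' is therefore /mav/.

/mav/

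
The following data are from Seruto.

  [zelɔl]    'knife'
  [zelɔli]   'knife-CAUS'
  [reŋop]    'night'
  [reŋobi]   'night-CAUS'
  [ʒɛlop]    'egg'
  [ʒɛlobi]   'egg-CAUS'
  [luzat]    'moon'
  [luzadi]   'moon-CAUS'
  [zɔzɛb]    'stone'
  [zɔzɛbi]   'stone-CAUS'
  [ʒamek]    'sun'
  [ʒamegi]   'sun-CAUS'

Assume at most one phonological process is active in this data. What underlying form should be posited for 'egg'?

'egg' shows [p] ~ [b] at the end of the stem ([ʒɛlop] vs [ʒɛlobi]).
The stem 'stone' ([zɔzɛb], [zɔzɛbi]) shows [b] unchanged in both environments, so [b] cannot be basic with [p] derived in isolation.
So /p/ is underlying, and a rule of intervocalic voicing — voiceless stops become voiced between vowels — gives [b].
So 'egg' = /ʒɛlop/.

/ʒɛlop/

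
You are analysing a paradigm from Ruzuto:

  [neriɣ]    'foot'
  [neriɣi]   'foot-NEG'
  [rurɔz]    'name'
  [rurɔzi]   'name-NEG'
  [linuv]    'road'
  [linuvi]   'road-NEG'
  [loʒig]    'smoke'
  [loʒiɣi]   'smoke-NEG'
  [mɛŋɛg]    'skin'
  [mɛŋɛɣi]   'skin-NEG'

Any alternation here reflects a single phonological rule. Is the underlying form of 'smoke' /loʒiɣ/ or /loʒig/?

The stem for 'smoke' ends in [g] in [loʒig] but [ɣ] in [loʒiɣi].
If /ɣ/ were underlying and a rule turned it into [g] in isolation, 'foot' would also alternate; but it has [ɣ] in both [neriɣ] and [neriɣi].
The underlying segment must be /g/; voiced stops become fricatives between vowels, yielding [ɣ] there.

/loʒig/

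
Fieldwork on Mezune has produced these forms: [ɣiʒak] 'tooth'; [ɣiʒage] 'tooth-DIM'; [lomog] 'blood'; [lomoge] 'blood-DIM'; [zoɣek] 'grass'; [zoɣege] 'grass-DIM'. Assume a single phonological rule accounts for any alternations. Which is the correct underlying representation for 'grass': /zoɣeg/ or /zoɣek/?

'grass' shows [k] ~ [g] at the end of the stem ([zoɣek] vs [zoɣege]).
But 'blood' keeps [g] in both environments ([lomog], [lomoge]), so there is no rule changing /g/ to [k] in isolation.
The underlying segment must be /k/; voiceless stops become voiced between vowels, yielding [g] there.

/zoɣek/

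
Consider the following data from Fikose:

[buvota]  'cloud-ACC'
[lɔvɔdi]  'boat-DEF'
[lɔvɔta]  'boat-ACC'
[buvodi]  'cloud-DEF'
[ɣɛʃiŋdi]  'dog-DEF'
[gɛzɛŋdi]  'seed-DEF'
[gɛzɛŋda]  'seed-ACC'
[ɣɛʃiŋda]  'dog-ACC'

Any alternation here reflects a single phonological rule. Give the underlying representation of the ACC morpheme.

The ACC morpheme has two allomorphs, [-da] and [-ta].
The DEF suffix, which begins with [d], is invariant after every stem; so [d] is not altered by any rule here.
The ACC suffix is therefore /-ta/ underlyingly, with post-nasal voicing: voiceless stops become voiced after a nasal.

/-ta/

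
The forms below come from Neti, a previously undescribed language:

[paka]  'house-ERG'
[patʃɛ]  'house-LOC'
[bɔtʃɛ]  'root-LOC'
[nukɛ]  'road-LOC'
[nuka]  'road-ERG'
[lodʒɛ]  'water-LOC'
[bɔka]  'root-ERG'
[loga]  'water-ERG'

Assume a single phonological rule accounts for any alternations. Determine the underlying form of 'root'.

In [bɔka] and [bɔtʃɛ] the final segment of 'root' alternates: [k] ~ [tʃ].
But 'road' keeps [k] in both environments ([nuka], [nukɛ]), so there is no rule changing /k/ to [tʃ] before the LOC suffix.
The underlying segment must be /tʃ/; palato-alveolar /tʃ/ and /dʒ/ become [k] and [g] when no front vowel follows, yielding [k] there.

/bɔtʃ/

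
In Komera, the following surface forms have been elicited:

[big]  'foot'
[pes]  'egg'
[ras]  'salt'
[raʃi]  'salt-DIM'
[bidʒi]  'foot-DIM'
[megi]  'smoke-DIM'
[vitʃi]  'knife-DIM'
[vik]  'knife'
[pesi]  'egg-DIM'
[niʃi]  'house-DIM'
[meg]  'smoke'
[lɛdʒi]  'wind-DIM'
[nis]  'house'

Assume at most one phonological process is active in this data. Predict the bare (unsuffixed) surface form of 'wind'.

The stem for 'foot' ends in [g] in [big] but [dʒ] in [bidʒi].
But 'smoke' keeps [g] in both environments ([meg], [megi]), so there is no rule changing /g/ to [dʒ] before the DIM suffix.
The alternation reflects depalatalization: palato-alveolar /tʃ/, /dʒ/ and /ʃ/ become [k], [g] and [s] when no front vowel follows. /dʒ/ is underlying.
The one attested form of 'wind', [lɛdʒi], shows underlying /lɛdʒ/. Applying the same rule when no front vowel follows gives [lɛg].

[lɛg]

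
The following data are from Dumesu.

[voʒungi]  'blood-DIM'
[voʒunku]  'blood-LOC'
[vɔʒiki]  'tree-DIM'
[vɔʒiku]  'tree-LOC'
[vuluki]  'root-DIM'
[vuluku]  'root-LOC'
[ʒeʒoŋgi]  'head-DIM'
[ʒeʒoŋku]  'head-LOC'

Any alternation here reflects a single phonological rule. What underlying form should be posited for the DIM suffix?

The DIM suffix surfaces as [-gi] and [-ki], depending on the final segment of the stem.
The LOC suffix, which begins with [k], is invariant after every stem; so [k] is not altered by any rule here.
The DIM suffix is therefore /-gi/ underlyingly, with post-vocalic devoicing: voiced stops become voiceless after a vowel.

/-gi/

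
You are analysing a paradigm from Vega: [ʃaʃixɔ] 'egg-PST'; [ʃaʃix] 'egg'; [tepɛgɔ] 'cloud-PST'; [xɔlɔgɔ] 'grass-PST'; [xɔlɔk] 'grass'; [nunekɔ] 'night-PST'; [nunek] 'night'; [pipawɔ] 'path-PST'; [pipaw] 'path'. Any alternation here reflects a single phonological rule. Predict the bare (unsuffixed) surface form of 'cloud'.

[tepɛk]

In [xɔlɔgɔ] and [xɔlɔk] the final segment of 'grass' alternates: [g] ~ [k].
If /k/ were underlying and a rule turned it into [g] before the PST suffix, 'night' would also alternate; but it has [k] in both [nunekɔ] and [nunek].
The underlying segment must be /g/; voiced obstruents become voiceless word-finally, yielding [k] there.
From [tepɛgɔ] the stem 'cloud' is /tepɛg/; word-finally this yields [tepɛk].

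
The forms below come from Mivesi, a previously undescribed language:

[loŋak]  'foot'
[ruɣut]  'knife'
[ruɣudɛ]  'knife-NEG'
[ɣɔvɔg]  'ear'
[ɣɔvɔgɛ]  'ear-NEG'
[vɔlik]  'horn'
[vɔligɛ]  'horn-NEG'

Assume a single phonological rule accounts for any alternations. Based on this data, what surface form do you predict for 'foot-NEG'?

[loŋagɛ]

The root 'horn' surfaces as [vɔlik] and [vɔligɛ], with a stem-final [k] ~ [g] alternation.
If /g/ were underlying and a rule turned it into [k] in isolation, 'ear' would also alternate; but it has [g] in both [ɣɔvɔg] and [ɣɔvɔgɛ].
Therefore /k/ is basic and [g] is derived by intervocalic voicing (voiceless stops become voiced between vowels).
The one attested form of 'foot', [loŋak], shows underlying /loŋak/. Applying the same rule between vowels gives [loŋagɛ].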